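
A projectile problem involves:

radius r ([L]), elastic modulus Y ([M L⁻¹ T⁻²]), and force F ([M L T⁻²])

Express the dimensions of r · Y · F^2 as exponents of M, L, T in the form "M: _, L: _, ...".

M: 3, L: 2, T: -6

Collect each base-dimension exponent across the product:
  M: (0) + (1) + 2·(1) = 3
  L: (1) + (-1) + 2·(1) = 2
  T: (0) + (-2) + 2·(-2) = -6
So the dimensions are [M³ L² T⁻⁶].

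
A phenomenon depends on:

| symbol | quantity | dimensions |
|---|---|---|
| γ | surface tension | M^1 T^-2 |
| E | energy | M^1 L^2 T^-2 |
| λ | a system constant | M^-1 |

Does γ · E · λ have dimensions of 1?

Sum the exponent of each base dimension across the product:
  M: [γ]_M + [E]_M + [λ]_M = (1) + (1) + (-1) = 1
  L: [γ]_L + [E]_L + [λ]_L = (0) + (2) + (0) = 2
  T: [γ]_T + [E]_T + [λ]_T = (-2) + (-2) + (0) = -4
Net dimensions [M L² T⁻⁴] ≠ [1] — not dimensionless.

no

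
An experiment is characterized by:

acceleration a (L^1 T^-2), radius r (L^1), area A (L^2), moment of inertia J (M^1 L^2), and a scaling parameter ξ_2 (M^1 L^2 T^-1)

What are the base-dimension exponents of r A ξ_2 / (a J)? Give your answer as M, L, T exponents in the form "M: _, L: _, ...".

M: 0, L: 2, T: 1

Collect each base-dimension exponent across the product:
  M: −(0) + (0) + (0) − (1) + (1) = 0
  L: −(1) + (1) + (2) − (2) + (2) = 2
  T: −(-2) + (0) + (0) − (0) + (-1) = 1
So the dimensions are [L² T].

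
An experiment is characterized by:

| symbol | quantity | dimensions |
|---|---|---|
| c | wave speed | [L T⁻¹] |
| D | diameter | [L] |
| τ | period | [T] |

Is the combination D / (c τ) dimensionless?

Sum the exponent of each base dimension across the product:
  M: −[c]_M + [D]_M − [τ]_M = −(0) + (0) − (0) = 0
  L: −[c]_L + [D]_L − [τ]_L = −(1) + (1) − (0) = 0
  T: −[c]_T + [D]_T − [τ]_T = −(-1) + (0) − (1) = 0
  I: −[c]_I + [D]_I − [τ]_I = −(0) + (0) − (0) = 0
All base exponents vanish — dimensionless.

yes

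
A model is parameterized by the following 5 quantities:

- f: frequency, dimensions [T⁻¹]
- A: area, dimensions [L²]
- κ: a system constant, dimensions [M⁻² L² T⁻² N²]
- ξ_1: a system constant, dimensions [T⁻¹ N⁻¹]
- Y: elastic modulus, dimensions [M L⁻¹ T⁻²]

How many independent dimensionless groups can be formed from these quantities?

There are 5 variables and 4 base dimensions (M, L, T, N).
The dimension matrix has rank 4.
Independent dimensionless groups: 5 − 4 = 1.

1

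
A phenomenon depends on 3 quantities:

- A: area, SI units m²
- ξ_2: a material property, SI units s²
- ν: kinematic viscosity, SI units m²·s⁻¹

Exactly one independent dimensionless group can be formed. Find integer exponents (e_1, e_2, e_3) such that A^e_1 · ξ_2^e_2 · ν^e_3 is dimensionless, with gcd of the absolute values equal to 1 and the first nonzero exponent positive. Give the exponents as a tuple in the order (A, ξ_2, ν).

L: e_1·(2) + e_2·(0) + e_3·(2) = 0
T: e_1·(0) + e_2·(2) + e_3·(-1) = 0
Solving this homogeneous linear system for the smallest-integer solution (first nonzero entry positive) gives (2, -1, -2).

(2, -1, -2)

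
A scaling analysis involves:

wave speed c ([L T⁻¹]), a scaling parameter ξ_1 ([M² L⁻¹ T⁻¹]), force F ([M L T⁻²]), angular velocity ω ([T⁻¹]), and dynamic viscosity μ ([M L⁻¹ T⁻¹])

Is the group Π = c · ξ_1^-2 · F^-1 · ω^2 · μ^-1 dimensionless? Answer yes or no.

Sum the exponent of each base dimension across the product:
  M: [c]_M − 2·[ξ_1]_M − [F]_M + 2·[ω]_M − [μ]_M = (0) − 2·(2) − (1) + 2·(0) − (1) = -6
  L: [c]_L − 2·[ξ_1]_L − [F]_L + 2·[ω]_L − [μ]_L = (1) − 2·(-1) − (1) + 2·(0) − (-1) = 3
  T: [c]_T − 2·[ξ_1]_T − [F]_T + 2·[ω]_T − [μ]_T = (-1) − 2·(-1) − (-2) + 2·(-1) − (-1) = 2
Net dimensions [M⁻⁶ L³ T²] ≠ [1] — not dimensionless.

no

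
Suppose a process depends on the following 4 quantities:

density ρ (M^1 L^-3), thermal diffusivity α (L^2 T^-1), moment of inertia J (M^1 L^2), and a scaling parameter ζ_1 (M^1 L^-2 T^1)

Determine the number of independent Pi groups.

There are 4 variables and 3 base dimensions (M, L, T).
The dimension matrix has rank 3.
Independent dimensionless groups: 4 − 3 = 1.

1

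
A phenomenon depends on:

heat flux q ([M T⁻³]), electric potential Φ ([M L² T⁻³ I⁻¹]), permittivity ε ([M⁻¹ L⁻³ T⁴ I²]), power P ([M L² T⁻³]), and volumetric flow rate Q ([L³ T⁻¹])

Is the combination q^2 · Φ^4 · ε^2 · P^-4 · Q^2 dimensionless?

yes

Sum the exponent of each base dimension across the product:
  M: 2·[q]_M + 4·[Φ]_M + 2·[ε]_M − 4·[P]_M + 2·[Q]_M = 2·(1) + 4·(1) + 2·(-1) − 4·(1) + 2·(0) = 0
  L: 2·[q]_L + 4·[Φ]_L + 2·[ε]_L − 4·[P]_L + 2·[Q]_L = 2·(0) + 4·(2) + 2·(-3) − 4·(2) + 2·(3) = 0
  T: 2·[q]_T + 4·[Φ]_T + 2·[ε]_T − 4·[P]_T + 2·[Q]_T = 2·(-3) + 4·(-3) + 2·(4) − 4·(-3) + 2·(-1) = 0
  I: 2·[q]_I + 4·[Φ]_I + 2·[ε]_I − 4·[P]_I + 2·[Q]_I = 2·(0) + 4·(-1) + 2·(2) − 4·(0) + 2·(0) = 0
All base exponents vanish — dimensionless.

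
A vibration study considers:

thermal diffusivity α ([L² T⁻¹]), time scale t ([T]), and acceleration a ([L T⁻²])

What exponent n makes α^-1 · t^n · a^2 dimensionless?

3

Balance the T exponent: (1)·n from t, plus −(-1) + 2·(-2) = -3 from the rest, must sum to zero.
n − 3 = 0, so n = 3.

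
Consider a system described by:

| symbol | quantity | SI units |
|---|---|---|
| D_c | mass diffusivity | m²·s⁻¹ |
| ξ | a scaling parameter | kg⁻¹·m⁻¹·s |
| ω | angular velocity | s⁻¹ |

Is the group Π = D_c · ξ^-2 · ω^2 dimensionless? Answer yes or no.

Sum the exponent of each base dimension across the product:
  M: [D_c]_M − 2·[ξ]_M + 2·[ω]_M = (0) − 2·(-1) + 2·(0) = 2
  L: [D_c]_L − 2·[ξ]_L + 2·[ω]_L = (2) − 2·(-1) + 2·(0) = 4
  T: [D_c]_T − 2·[ξ]_T + 2·[ω]_T = (-1) − 2·(1) + 2·(-1) = -5
Net dimensions [M² L⁴ T⁻⁵] ≠ [1] — not dimensionless.

no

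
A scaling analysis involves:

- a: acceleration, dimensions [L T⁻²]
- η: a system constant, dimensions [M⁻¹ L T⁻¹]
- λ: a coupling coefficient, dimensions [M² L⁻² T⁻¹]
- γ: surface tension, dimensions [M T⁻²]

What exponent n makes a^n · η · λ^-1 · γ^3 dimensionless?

Balance the L exponent: (1)·n from a, plus (1) − (-2) + 3·(0) = 3 from the rest, must sum to zero.
n + 3 = 0, so n = -3.

-3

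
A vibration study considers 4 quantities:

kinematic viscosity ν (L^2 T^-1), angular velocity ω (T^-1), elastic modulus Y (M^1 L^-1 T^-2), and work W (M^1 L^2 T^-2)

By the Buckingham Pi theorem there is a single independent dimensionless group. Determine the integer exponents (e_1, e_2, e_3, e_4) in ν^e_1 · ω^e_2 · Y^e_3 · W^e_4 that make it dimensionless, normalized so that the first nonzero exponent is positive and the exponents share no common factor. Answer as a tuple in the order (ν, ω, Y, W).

M: e_1·(0) + e_2·(0) + e_3·(1) + e_4·(1) = 0
L: e_1·(2) + e_2·(0) + e_3·(-1) + e_4·(2) = 0
T: e_1·(-1) + e_2·(-1) + e_3·(-2) + e_4·(-2) = 0
Solving this homogeneous linear system for the smallest-integer solution (first nonzero entry positive) gives (3, -3, 2, -2).

(3, -3, 2, -2)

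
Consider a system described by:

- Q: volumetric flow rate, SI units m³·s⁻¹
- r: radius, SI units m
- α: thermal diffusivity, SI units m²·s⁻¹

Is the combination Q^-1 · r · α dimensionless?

Sum the exponent of each base dimension across the product:
  M: −[Q]_M + [r]_M + [α]_M = −(0) + (0) + (0) = 0
  L: −[Q]_L + [r]_L + [α]_L = −(3) + (1) + (2) = 0
  T: −[Q]_T + [r]_T + [α]_T = −(-1) + (0) + (-1) = 0
All base exponents vanish — dimensionless.

yes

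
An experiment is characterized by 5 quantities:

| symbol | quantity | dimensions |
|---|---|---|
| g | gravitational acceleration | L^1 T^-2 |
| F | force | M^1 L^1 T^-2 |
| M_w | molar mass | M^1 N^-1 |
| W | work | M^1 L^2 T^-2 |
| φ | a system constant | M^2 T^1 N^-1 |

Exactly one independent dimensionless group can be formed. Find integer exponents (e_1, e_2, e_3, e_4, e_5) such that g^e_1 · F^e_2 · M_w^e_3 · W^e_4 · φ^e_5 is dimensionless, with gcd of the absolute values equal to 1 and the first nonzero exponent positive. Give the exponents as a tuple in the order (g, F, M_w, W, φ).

M: e_1·(0) + e_2·(1) + e_3·(1) + e_4·(1) + e_5·(2) = 0
L: e_1·(1) + e_2·(1) + e_3·(0) + e_4·(2) + e_5·(0) = 0
T: e_1·(-2) + e_2·(-2) + e_3·(0) + e_4·(-2) + e_5·(1) = 0
N: e_1·(0) + e_2·(0) + e_3·(-1) + e_4·(0) + e_5·(-1) = 0
Solving this homogeneous linear system for the smallest-integer solution (first nonzero entry positive) gives (3, -1, -2, -1, 2).

(3, -1, -2, -1, 2)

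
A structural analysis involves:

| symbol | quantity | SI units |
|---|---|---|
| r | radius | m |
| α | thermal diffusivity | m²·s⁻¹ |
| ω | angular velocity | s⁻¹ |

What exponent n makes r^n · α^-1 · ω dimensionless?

Balance the L exponent: (1)·n from r, plus −(2) + (0) = -2 from the rest, must sum to zero.
n − 2 = 0, so n = 2.

2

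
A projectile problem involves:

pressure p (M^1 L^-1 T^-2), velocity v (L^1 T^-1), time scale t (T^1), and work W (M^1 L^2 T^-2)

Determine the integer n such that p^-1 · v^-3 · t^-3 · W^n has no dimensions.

Balance the M exponent: (1)·n from W, plus −(1) − 3·(0) − 3·(0) = -1 from the rest, must sum to zero.
n − 1 = 0, so n = 1.

1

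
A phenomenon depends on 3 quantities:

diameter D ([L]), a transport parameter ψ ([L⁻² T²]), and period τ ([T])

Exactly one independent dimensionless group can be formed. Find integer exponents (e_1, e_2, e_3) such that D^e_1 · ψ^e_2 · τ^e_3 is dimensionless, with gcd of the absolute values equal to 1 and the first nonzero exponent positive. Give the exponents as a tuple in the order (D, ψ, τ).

(2, 1, -2)

L: e_1·(1) + e_2·(-2) + e_3·(0) = 0
T: e_1·(0) + e_2·(2) + e_3·(1) = 0
Solving this homogeneous linear system for the smallest-integer solution (first nonzero entry positive) gives (2, 1, -2).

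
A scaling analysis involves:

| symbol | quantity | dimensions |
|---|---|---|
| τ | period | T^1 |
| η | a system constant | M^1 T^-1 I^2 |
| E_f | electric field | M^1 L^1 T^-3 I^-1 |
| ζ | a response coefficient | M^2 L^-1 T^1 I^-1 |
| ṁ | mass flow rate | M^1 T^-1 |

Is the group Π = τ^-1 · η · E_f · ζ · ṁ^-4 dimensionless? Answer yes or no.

yes

Sum the exponent of each base dimension across the product:
  M: −[τ]_M + [η]_M + [E_f]_M + [ζ]_M − 4·[ṁ]_M = −(0) + (1) + (1) + (2) − 4·(1) = 0
  L: −[τ]_L + [η]_L + [E_f]_L + [ζ]_L − 4·[ṁ]_L = −(0) + (0) + (1) + (-1) − 4·(0) = 0
  T: −[τ]_T + [η]_T + [E_f]_T + [ζ]_T − 4·[ṁ]_T = −(1) + (-1) + (-3) + (1) − 4·(-1) = 0
  I: −[τ]_I + [η]_I + [E_f]_I + [ζ]_I − 4·[ṁ]_I = −(0) + (2) + (-1) + (-1) − 4·(0) = 0
All base exponents vanish — dimensionless.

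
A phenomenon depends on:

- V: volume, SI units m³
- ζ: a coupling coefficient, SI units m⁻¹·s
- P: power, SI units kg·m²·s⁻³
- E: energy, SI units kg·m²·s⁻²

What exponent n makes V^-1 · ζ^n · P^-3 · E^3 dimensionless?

-3

Balance the L exponent: (-1)·n from ζ, plus −(3) − 3·(2) + 3·(2) = -3 from the rest, must sum to zero.
−n − 3 = 0, so n = -3.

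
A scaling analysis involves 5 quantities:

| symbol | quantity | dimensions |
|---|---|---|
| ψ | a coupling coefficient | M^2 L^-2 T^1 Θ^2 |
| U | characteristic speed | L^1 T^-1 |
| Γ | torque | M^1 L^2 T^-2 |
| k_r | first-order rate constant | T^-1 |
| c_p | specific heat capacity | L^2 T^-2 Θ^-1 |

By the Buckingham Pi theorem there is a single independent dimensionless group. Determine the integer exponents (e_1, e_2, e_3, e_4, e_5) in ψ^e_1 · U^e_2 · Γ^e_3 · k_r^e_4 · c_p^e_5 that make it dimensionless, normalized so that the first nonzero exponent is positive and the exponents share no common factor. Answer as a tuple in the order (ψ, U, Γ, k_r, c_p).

M: e_1·(2) + e_2·(0) + e_3·(1) + e_4·(0) + e_5·(0) = 0
L: e_1·(-2) + e_2·(1) + e_3·(2) + e_4·(0) + e_5·(2) = 0
T: e_1·(1) + e_2·(-1) + e_3·(-2) + e_4·(-1) + e_5·(-2) = 0
Θ: e_1·(2) + e_2·(0) + e_3·(0) + e_4·(0) + e_5·(-1) = 0
Solving this homogeneous linear system for the smallest-integer solution (first nonzero entry positive) gives (1, 2, -2, -1, 2).

(1, 2, -2, -1, 2)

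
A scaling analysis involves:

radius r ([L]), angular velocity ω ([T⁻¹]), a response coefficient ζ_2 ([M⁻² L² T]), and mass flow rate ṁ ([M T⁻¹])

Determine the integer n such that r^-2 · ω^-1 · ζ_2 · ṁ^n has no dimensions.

Balance the M exponent: (1)·n from ṁ, plus −2·(0) − (0) + (-2) = -2 from the rest, must sum to zero.
n − 2 = 0, so n = 2.

2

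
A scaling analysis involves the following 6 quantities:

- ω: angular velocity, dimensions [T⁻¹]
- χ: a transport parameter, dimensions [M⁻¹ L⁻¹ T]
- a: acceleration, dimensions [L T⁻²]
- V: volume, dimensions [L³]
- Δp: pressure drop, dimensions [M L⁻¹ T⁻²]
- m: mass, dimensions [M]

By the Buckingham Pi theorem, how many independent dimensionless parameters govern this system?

3

There are 6 variables and 3 base dimensions (M, L, T).
The dimension matrix has rank 3.
Independent dimensionless groups: 6 − 3 = 3.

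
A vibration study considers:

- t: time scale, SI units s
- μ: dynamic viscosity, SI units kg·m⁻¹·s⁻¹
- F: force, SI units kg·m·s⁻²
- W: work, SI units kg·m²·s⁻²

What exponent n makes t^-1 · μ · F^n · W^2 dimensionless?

-3

Balance the M exponent: (1)·n from F, plus −(0) + (1) + 2·(1) = 3 from the rest, must sum to zero.
n + 3 = 0, so n = -3.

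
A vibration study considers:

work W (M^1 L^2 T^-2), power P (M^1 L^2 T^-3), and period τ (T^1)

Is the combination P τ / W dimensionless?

Sum the exponent of each base dimension across the product:
  M: −[W]_M + [P]_M + [τ]_M = −(1) + (1) + (0) = 0
  L: −[W]_L + [P]_L + [τ]_L = −(2) + (2) + (0) = 0
  T: −[W]_T + [P]_T + [τ]_T = −(-2) + (-3) + (1) = 0
  Θ: −[W]_Θ + [P]_Θ + [τ]_Θ = −(0) + (0) + (0) = 0
All base exponents vanish — dimensionless.

yes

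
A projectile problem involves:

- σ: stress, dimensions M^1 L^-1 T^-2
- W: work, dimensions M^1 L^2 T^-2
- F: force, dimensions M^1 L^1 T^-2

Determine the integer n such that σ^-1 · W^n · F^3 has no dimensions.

Balance the M exponent: (1)·n from W, plus −(1) + 3·(1) = 2 from the rest, must sum to zero.
n + 2 = 0, so n = -2.

-2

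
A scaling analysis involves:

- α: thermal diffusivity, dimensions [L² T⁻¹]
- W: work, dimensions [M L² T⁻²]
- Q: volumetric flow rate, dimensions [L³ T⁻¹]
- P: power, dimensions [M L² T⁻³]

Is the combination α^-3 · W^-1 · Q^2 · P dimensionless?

yes

Sum the exponent of each base dimension across the product:
  M: −3·[α]_M − [W]_M + 2·[Q]_M + [P]_M = −3·(0) − (1) + 2·(0) + (1) = 0
  L: −3·[α]_L − [W]_L + 2·[Q]_L + [P]_L = −3·(2) − (2) + 2·(3) + (2) = 0
  T: −3·[α]_T − [W]_T + 2·[Q]_T + [P]_T = −3·(-1) − (-2) + 2·(-1) + (-3) = 0
All base exponents vanish — dimensionless.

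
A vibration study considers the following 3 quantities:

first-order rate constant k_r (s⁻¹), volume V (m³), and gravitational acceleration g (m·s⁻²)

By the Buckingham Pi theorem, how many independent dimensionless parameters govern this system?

There are 3 variables and 2 base dimensions (L, T).
The dimension matrix has rank 2.
Independent dimensionless groups: 3 − 2 = 1.

1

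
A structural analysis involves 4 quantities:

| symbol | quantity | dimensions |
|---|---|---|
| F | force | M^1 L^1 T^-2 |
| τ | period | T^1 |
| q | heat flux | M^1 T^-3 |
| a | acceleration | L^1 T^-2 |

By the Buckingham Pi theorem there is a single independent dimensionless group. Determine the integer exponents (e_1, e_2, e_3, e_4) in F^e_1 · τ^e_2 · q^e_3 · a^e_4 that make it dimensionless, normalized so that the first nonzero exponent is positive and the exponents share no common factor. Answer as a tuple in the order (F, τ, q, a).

M: e_1·(1) + e_2·(0) + e_3·(1) + e_4·(0) = 0
L: e_1·(1) + e_2·(0) + e_3·(0) + e_4·(1) = 0
T: e_1·(-2) + e_2·(1) + e_3·(-3) + e_4·(-2) = 0
Solving this homogeneous linear system for the smallest-integer solution (first nonzero entry positive) gives (1, -3, -1, -1).

(1, -3, -1, -1)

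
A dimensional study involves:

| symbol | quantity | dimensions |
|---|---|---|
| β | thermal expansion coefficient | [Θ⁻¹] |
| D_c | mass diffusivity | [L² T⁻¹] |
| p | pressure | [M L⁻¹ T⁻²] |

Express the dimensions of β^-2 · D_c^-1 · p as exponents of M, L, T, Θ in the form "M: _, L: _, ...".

M: 1, L: -3, T: -1, Θ: 2

Collect each base-dimension exponent across the product:
  M: −2·(0) − (0) + (1) = 1
  L: −2·(0) − (2) + (-1) = -3
  T: −2·(0) − (-1) + (-2) = -1
  Θ: −2·(-1) − (0) + (0) = 2
So the dimensions are [M L⁻³ T⁻¹ Θ²].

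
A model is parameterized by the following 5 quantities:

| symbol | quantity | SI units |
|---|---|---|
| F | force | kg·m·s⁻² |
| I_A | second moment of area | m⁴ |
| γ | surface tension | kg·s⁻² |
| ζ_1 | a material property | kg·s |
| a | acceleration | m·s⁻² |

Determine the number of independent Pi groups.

There are 5 variables and 3 base dimensions (M, L, T).
The dimension matrix has rank 3.
Independent dimensionless groups: 5 − 3 = 2.

2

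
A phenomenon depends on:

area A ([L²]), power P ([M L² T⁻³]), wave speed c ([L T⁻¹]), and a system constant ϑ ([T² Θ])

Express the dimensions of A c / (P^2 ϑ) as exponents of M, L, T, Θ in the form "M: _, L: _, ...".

Collect each base-dimension exponent across the product:
  M: (0) − 2·(1) + (0) − (0) = -2
  L: (2) − 2·(2) + (1) − (0) = -1
  T: (0) − 2·(-3) + (-1) − (2) = 3
  Θ: (0) − 2·(0) + (0) − (1) = -1
So the dimensions are [M⁻² L⁻¹ T³ Θ⁻¹].

M: -2, L: -1, T: 3, Θ: -1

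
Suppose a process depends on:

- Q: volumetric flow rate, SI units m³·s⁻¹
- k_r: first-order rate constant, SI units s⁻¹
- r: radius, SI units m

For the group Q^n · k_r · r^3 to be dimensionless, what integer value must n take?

Balance the L exponent: (3)·n from Q, plus (0) + 3·(1) = 3 from the rest, must sum to zero.
3n + 3 = 0, so n = -1.

-1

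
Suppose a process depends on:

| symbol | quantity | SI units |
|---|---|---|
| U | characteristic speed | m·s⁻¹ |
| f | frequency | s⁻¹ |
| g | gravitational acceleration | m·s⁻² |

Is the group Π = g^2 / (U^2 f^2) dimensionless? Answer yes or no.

Sum the exponent of each base dimension across the product:
  M: −2·[U]_M − 2·[f]_M + 2·[g]_M = −2·(0) − 2·(0) + 2·(0) = 0
  L: −2·[U]_L − 2·[f]_L + 2·[g]_L = −2·(1) − 2·(0) + 2·(1) = 0
  T: −2·[U]_T − 2·[f]_T + 2·[g]_T = −2·(-1) − 2·(-1) + 2·(-2) = 0
All base exponents vanish — dimensionless.

yes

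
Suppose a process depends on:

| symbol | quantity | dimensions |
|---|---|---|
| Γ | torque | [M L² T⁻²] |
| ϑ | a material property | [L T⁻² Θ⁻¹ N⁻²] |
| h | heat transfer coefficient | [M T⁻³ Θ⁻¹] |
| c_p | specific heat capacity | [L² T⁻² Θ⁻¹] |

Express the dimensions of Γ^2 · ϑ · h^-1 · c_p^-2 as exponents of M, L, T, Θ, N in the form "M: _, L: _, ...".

M: 1, L: 1, T: 1, Θ: 2, N: -2

Collect each base-dimension exponent across the product:
  M: 2·(1) + (0) − (1) − 2·(0) = 1
  L: 2·(2) + (1) − (0) − 2·(2) = 1
  T: 2·(-2) + (-2) − (-3) − 2·(-2) = 1
  Θ: 2·(0) + (-1) − (-1) − 2·(-1) = 2
  N: 2·(0) + (-2) − (0) − 2·(0) = -2
So the dimensions are [M L T Θ² N⁻²].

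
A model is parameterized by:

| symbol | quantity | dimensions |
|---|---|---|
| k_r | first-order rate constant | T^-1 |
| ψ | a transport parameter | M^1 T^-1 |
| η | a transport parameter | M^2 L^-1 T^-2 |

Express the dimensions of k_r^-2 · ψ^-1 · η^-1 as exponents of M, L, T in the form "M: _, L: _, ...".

Collect each base-dimension exponent across the product:
  M: −2·(0) − (1) − (2) = -3
  L: −2·(0) − (0) − (-1) = 1
  T: −2·(-1) − (-1) − (-2) = 5
So the dimensions are [M⁻³ L T⁵].

M: -3, L: 1, T: 5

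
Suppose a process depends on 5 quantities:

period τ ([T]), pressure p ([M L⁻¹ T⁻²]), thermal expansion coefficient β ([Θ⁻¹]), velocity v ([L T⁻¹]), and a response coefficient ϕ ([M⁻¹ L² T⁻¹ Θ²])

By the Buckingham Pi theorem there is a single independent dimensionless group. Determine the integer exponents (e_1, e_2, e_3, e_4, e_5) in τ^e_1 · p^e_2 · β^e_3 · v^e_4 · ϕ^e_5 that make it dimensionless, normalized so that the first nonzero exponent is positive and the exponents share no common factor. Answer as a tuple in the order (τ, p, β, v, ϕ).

M: e_1·(0) + e_2·(1) + e_3·(0) + e_4·(0) + e_5·(-1) = 0
L: e_1·(0) + e_2·(-1) + e_3·(0) + e_4·(1) + e_5·(2) = 0
T: e_1·(1) + e_2·(-2) + e_3·(0) + e_4·(-1) + e_5·(-1) = 0
Θ: e_1·(0) + e_2·(0) + e_3·(-1) + e_4·(0) + e_5·(2) = 0
Solving this homogeneous linear system for the smallest-integer solution (first nonzero entry positive) gives (2, 1, 2, -1, 1).

(2, 1, 2, -1, 1)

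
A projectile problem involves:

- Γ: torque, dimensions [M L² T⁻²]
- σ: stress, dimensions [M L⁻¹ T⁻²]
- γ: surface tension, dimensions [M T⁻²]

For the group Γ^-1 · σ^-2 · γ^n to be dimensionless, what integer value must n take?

3

Balance the M exponent: (1)·n from γ, plus −(1) − 2·(1) = -3 from the rest, must sum to zero.
n − 3 = 0, so n = 3.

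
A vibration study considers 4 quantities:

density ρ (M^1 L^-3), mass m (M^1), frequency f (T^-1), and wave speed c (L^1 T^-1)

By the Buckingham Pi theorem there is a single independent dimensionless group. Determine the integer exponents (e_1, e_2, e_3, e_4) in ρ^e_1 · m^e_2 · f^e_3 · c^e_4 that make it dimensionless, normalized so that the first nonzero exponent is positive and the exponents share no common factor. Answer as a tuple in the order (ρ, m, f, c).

(1, -1, -3, 3)

M: e_1·(1) + e_2·(1) + e_3·(0) + e_4·(0) = 0
L: e_1·(-3) + e_2·(0) + e_3·(0) + e_4·(1) = 0
T: e_1·(0) + e_2·(0) + e_3·(-1) + e_4·(-1) = 0
Solving this homogeneous linear system for the smallest-integer solution (first nonzero entry positive) gives (1, -1, -3, 3).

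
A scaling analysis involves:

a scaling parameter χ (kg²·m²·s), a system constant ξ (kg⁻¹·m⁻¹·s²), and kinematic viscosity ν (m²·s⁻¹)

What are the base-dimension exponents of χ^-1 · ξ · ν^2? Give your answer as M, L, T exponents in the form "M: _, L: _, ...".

M: -3, L: 1, T: -1

Collect each base-dimension exponent across the product:
  M: −(2) + (-1) + 2·(0) = -3
  L: −(2) + (-1) + 2·(2) = 1
  T: −(1) + (2) + 2·(-1) = -1
So the dimensions are [M⁻³ L T⁻¹].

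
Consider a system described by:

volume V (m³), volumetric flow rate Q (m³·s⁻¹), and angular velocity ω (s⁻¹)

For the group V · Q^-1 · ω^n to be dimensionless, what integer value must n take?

1

Balance the T exponent: (-1)·n from ω, plus (0) − (-1) = 1 from the rest, must sum to zero.
−n + 1 = 0, so n = 1.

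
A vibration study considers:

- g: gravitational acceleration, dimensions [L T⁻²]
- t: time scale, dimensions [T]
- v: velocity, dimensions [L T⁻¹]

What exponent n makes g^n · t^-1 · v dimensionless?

-1

Balance the L exponent: (1)·n from g, plus −(0) + (1) = 1 from the rest, must sum to zero.
n + 1 = 0, so n = -1.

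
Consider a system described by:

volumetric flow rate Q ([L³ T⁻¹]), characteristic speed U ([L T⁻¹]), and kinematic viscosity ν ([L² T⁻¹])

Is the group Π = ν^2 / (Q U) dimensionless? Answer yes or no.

Sum the exponent of each base dimension across the product:
  M: −[Q]_M − [U]_M + 2·[ν]_M = −(0) − (0) + 2·(0) = 0
  L: −[Q]_L − [U]_L + 2·[ν]_L = −(3) − (1) + 2·(2) = 0
  T: −[Q]_T − [U]_T + 2·[ν]_T = −(-1) − (-1) + 2·(-1) = 0
All base exponents vanish — dimensionless.

yes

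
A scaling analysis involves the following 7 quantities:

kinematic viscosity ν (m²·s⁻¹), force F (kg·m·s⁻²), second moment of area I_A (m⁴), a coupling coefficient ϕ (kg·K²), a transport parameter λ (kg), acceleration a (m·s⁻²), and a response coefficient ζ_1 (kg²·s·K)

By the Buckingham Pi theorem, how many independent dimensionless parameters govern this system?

There are 7 variables and 4 base dimensions (M, L, T, Θ).
The dimension matrix has rank 4.
Independent dimensionless groups: 7 − 4 = 3.

3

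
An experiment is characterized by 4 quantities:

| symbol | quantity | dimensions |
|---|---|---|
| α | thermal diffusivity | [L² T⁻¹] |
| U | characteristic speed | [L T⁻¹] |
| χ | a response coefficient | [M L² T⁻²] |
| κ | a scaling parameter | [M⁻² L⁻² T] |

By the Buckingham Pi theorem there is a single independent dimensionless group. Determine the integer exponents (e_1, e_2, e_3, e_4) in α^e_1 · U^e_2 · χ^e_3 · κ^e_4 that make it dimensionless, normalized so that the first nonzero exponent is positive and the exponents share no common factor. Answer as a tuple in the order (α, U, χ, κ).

(1, -4, 2, 1)

M: e_1·(0) + e_2·(0) + e_3·(1) + e_4·(-2) = 0
L: e_1·(2) + e_2·(1) + e_3·(2) + e_4·(-2) = 0
T: e_1·(-1) + e_2·(-1) + e_3·(-2) + e_4·(1) = 0
Solving this homogeneous linear system for the smallest-integer solution (first nonzero entry positive) gives (1, -4, 2, 1).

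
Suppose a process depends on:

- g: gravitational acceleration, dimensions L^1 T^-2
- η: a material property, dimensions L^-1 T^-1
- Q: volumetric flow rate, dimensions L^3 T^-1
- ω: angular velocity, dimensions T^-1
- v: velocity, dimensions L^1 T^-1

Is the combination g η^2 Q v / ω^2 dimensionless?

no

Sum the exponent of each base dimension across the product:
  L: [g]_L + 2·[η]_L + [Q]_L − 2·[ω]_L + [v]_L = (1) + 2·(-1) + (3) − 2·(0) + (1) = 3
  T: [g]_T + 2·[η]_T + [Q]_T − 2·[ω]_T + [v]_T = (-2) + 2·(-1) + (-1) − 2·(-1) + (-1) = -4
Net dimensions [L³ T⁻⁴] ≠ [1] — not dimensionless.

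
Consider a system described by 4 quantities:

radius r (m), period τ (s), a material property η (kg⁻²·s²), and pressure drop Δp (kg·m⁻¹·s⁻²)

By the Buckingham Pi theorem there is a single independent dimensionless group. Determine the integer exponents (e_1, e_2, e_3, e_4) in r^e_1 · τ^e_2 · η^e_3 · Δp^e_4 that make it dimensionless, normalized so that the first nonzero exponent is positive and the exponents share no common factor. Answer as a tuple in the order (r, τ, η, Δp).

M: e_1·(0) + e_2·(0) + e_3·(-2) + e_4·(1) = 0
L: e_1·(1) + e_2·(0) + e_3·(0) + e_4·(-1) = 0
T: e_1·(0) + e_2·(1) + e_3·(2) + e_4·(-2) = 0
Solving this homogeneous linear system for the smallest-integer solution (first nonzero entry positive) gives (2, 2, 1, 2).

(2, 2, 1, 2)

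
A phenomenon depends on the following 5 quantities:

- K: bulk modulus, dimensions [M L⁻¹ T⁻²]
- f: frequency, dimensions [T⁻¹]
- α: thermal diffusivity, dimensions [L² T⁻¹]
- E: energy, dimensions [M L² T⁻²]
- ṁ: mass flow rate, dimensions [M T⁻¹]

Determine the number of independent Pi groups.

There are 5 variables and 3 base dimensions (M, L, T).
The dimension matrix has rank 3.
Independent dimensionless groups: 5 − 3 = 2.

2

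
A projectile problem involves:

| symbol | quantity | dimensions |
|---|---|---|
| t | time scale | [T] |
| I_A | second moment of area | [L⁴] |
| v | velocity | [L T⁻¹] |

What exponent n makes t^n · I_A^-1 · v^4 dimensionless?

4

Balance the T exponent: (1)·n from t, plus −(0) + 4·(-1) = -4 from the rest, must sum to zero.
n − 4 = 0, so n = 4.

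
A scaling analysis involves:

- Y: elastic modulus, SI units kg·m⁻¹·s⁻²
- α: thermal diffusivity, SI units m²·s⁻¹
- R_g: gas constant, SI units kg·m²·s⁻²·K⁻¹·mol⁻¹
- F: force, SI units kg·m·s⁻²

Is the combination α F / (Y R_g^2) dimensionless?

Sum the exponent of each base dimension across the product:
  M: −[Y]_M + [α]_M − 2·[R_g]_M + [F]_M = −(1) + (0) − 2·(1) + (1) = -2
  L: −[Y]_L + [α]_L − 2·[R_g]_L + [F]_L = −(-1) + (2) − 2·(2) + (1) = 0
  T: −[Y]_T + [α]_T − 2·[R_g]_T + [F]_T = −(-2) + (-1) − 2·(-2) + (-2) = 3
  Θ: −[Y]_Θ + [α]_Θ − 2·[R_g]_Θ + [F]_Θ = −(0) + (0) − 2·(-1) + (0) = 2
  N: −[Y]_N + [α]_N − 2·[R_g]_N + [F]_N = −(0) + (0) − 2·(-1) + (0) = 2
Net dimensions [M⁻² T³ Θ² N²] ≠ [1] — not dimensionless.

no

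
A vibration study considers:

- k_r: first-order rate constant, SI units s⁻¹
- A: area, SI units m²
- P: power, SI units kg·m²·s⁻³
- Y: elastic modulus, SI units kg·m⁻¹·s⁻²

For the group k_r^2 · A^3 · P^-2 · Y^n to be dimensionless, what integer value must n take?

2

Balance the M exponent: (1)·n from Y, plus 2·(0) + 3·(0) − 2·(1) = -2 from the rest, must sum to zero.
n − 2 = 0, so n = 2.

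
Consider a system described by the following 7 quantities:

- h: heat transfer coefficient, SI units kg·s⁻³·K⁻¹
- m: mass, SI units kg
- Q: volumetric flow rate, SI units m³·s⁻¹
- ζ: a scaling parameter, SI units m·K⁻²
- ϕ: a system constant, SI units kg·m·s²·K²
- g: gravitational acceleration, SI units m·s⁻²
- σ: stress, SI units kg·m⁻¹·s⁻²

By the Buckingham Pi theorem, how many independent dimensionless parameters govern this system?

3

There are 7 variables and 4 base dimensions (M, L, T, Θ).
The dimension matrix has rank 4.
Independent dimensionless groups: 7 − 4 = 3.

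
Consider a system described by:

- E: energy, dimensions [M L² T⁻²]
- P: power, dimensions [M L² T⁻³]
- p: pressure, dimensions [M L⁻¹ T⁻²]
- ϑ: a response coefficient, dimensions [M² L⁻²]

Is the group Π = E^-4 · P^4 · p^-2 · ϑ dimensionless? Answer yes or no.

Sum the exponent of each base dimension across the product:
  M: −4·[E]_M + 4·[P]_M − 2·[p]_M + [ϑ]_M = −4·(1) + 4·(1) − 2·(1) + (2) = 0
  L: −4·[E]_L + 4·[P]_L − 2·[p]_L + [ϑ]_L = −4·(2) + 4·(2) − 2·(-1) + (-2) = 0
  T: −4·[E]_T + 4·[P]_T − 2·[p]_T + [ϑ]_T = −4·(-2) + 4·(-3) − 2·(-2) + (0) = 0
All base exponents vanish — dimensionless.

yes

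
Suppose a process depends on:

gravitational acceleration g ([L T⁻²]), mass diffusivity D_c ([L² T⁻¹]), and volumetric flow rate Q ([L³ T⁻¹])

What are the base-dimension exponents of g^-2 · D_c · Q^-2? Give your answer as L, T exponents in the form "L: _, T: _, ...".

L: -6, T: 5

Collect each base-dimension exponent across the product:
  L: −2·(1) + (2) − 2·(3) = -6
  T: −2·(-2) + (-1) − 2·(-1) = 5
So the dimensions are [L⁻⁶ T⁵].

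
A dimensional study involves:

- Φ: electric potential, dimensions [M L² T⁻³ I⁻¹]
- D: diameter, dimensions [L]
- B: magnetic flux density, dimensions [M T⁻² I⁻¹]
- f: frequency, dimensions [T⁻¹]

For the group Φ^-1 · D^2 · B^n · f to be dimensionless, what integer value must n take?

1

Balance the M exponent: (1)·n from B, plus −(1) + 2·(0) + (0) = -1 from the rest, must sum to zero.
n − 1 = 0, so n = 1.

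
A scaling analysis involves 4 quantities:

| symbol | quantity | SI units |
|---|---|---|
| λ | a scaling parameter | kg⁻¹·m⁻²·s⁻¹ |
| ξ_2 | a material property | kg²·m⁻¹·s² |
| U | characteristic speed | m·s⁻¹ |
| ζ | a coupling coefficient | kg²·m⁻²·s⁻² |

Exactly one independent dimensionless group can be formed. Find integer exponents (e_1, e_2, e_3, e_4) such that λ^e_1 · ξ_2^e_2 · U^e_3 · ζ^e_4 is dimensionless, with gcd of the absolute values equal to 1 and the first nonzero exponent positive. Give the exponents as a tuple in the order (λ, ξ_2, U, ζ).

(2, 2, 4, -1)

M: e_1·(-1) + e_2·(2) + e_3·(0) + e_4·(2) = 0
L: e_1·(-2) + e_2·(-1) + e_3·(1) + e_4·(-2) = 0
T: e_1·(-1) + e_2·(2) + e_3·(-1) + e_4·(-2) = 0
Solving this homogeneous linear system for the smallest-integer solution (first nonzero entry positive) gives (2, 2, 4, -1).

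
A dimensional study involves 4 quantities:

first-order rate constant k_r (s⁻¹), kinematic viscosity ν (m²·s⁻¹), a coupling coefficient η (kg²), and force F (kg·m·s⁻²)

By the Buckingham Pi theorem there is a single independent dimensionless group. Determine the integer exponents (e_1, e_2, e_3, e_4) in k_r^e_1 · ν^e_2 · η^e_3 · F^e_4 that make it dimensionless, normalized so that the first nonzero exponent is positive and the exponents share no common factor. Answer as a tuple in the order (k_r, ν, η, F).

(3, 1, 1, -2)

M: e_1·(0) + e_2·(0) + e_3·(2) + e_4·(1) = 0
L: e_1·(0) + e_2·(2) + e_3·(0) + e_4·(1) = 0
T: e_1·(-1) + e_2·(-1) + e_3·(0) + e_4·(-2) = 0
Solving this homogeneous linear system for the smallest-integer solution (first nonzero entry positive) gives (3, 1, 1, -2).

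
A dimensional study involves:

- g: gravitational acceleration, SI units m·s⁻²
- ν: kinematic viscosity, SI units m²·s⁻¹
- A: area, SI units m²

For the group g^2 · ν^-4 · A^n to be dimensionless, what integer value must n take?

3

Balance the L exponent: (2)·n from A, plus 2·(1) − 4·(2) = -6 from the rest, must sum to zero.
2n − 6 = 0, so n = 3.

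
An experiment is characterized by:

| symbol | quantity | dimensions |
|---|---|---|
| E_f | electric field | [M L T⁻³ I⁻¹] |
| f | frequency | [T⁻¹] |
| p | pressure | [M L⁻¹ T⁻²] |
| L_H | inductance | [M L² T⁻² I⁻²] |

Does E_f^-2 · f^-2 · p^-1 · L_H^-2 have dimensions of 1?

Sum the exponent of each base dimension across the product:
  M: −2·[E_f]_M − 2·[f]_M − [p]_M − 2·[L_H]_M = −2·(1) − 2·(0) − (1) − 2·(1) = -5
  L: −2·[E_f]_L − 2·[f]_L − [p]_L − 2·[L_H]_L = −2·(1) − 2·(0) − (-1) − 2·(2) = -5
  T: −2·[E_f]_T − 2·[f]_T − [p]_T − 2·[L_H]_T = −2·(-3) − 2·(-1) − (-2) − 2·(-2) = 14
  I: −2·[E_f]_I − 2·[f]_I − [p]_I − 2·[L_H]_I = −2·(-1) − 2·(0) − (0) − 2·(-2) = 6
Net dimensions [M⁻⁵ L⁻⁵ T¹⁴ I⁶] ≠ [1] — not dimensionless.

no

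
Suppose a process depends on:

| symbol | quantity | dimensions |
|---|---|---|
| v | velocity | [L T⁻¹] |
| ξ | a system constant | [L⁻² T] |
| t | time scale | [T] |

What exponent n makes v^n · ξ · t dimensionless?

Balance the L exponent: (1)·n from v, plus (-2) + (0) = -2 from the rest, must sum to zero.
n − 2 = 0, so n = 2.

2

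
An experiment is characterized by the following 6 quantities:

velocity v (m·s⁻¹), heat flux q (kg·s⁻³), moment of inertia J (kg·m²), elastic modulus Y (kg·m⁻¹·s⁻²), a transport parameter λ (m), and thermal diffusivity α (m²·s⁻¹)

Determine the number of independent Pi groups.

There are 6 variables and 3 base dimensions (M, L, T).
The dimension matrix has rank 3.
Independent dimensionless groups: 6 − 3 = 3.

3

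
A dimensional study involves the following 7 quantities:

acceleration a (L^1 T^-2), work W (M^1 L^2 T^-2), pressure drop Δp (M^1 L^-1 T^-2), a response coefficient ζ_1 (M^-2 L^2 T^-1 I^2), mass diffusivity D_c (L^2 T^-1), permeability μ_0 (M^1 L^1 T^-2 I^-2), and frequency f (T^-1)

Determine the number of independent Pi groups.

There are 7 variables and 4 base dimensions (M, L, T, I).
The dimension matrix has rank 4.
Independent dimensionless groups: 7 − 4 = 3.

3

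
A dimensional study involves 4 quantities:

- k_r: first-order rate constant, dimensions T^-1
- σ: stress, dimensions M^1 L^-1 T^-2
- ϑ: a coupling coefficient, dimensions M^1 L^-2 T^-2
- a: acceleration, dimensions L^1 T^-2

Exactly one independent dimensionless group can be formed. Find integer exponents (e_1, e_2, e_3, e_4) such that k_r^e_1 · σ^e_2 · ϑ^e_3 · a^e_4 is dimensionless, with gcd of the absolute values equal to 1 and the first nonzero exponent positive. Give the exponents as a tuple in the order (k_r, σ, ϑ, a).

M: e_1·(0) + e_2·(1) + e_3·(1) + e_4·(0) = 0
L: e_1·(0) + e_2·(-1) + e_3·(-2) + e_4·(1) = 0
T: e_1·(-1) + e_2·(-2) + e_3·(-2) + e_4·(-2) = 0
Solving this homogeneous linear system for the smallest-integer solution (first nonzero entry positive) gives (2, 1, -1, -1).

(2, 1, -1, -1)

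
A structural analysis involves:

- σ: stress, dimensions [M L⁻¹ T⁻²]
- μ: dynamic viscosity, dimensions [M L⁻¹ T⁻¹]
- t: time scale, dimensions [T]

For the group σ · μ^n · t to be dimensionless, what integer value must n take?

-1

Balance the M exponent: (1)·n from μ, plus (1) + (0) = 1 from the rest, must sum to zero.
n + 1 = 0, so n = -1.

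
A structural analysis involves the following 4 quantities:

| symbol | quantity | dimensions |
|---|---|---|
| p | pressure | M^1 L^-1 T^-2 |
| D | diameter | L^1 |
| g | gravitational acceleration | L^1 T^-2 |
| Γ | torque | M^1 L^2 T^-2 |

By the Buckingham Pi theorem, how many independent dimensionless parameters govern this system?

1

There are 4 variables and 3 base dimensions (M, L, T).
The dimension matrix has rank 3.
Independent dimensionless groups: 4 − 3 = 1.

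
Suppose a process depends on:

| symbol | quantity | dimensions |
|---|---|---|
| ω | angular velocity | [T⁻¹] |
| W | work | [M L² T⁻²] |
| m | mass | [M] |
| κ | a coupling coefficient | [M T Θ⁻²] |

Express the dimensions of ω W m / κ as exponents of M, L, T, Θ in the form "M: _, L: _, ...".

M: 1, L: 2, T: -4, Θ: 2

Collect each base-dimension exponent across the product:
  M: (0) + (1) + (1) − (1) = 1
  L: (0) + (2) + (0) − (0) = 2
  T: (-1) + (-2) + (0) − (1) = -4
  Θ: (0) + (0) + (0) − (-2) = 2
So the dimensions are [M L² T⁻⁴ Θ²].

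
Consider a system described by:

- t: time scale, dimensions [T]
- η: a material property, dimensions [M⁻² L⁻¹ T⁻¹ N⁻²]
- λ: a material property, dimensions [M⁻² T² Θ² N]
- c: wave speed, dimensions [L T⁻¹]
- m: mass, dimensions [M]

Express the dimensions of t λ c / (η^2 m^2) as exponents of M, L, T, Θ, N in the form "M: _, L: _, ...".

Collect each base-dimension exponent across the product:
  M: (0) − 2·(-2) + (-2) + (0) − 2·(1) = 0
  L: (0) − 2·(-1) + (0) + (1) − 2·(0) = 3
  T: (1) − 2·(-1) + (2) + (-1) − 2·(0) = 4
  Θ: (0) − 2·(0) + (2) + (0) − 2·(0) = 2
  N: (0) − 2·(-2) + (1) + (0) − 2·(0) = 5
So the dimensions are [L³ T⁴ Θ² N⁵].

M: 0, L: 3, T: 4, Θ: 2, N: 5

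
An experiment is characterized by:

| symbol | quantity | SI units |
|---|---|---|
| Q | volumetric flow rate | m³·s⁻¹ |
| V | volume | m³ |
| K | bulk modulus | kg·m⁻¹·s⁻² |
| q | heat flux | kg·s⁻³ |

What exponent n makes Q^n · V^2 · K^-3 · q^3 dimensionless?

-3

Balance the L exponent: (3)·n from Q, plus 2·(3) − 3·(-1) + 3·(0) = 9 from the rest, must sum to zero.
3n + 9 = 0, so n = -3.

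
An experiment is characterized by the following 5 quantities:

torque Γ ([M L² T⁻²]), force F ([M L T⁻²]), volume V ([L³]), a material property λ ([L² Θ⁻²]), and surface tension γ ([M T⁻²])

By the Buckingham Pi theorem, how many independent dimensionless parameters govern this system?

2

There are 5 variables and 4 base dimensions (M, L, T, Θ).
The dimension matrix has rank 3 (less than 4: the dimension vectors are linearly dependent).
Independent dimensionless groups: 5 − 3 = 2.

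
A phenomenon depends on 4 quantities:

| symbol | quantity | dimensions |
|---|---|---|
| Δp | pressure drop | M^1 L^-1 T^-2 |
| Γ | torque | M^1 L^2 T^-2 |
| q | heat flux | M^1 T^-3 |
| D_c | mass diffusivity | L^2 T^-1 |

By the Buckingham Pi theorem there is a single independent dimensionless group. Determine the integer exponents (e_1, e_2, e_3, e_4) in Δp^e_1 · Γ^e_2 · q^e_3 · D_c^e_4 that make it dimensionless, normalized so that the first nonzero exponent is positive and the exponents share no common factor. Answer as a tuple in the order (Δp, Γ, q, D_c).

M: e_1·(1) + e_2·(1) + e_3·(1) + e_4·(0) = 0
L: e_1·(-1) + e_2·(2) + e_3·(0) + e_4·(2) = 0
T: e_1·(-2) + e_2·(-2) + e_3·(-3) + e_4·(-1) = 0
Solving this homogeneous linear system for the smallest-integer solution (first nonzero entry positive) gives (4, -1, -3, 3).

(4, -1, -3, 3)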